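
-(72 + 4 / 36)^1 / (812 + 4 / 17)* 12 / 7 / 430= -11033 / 31171560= -0.00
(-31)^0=1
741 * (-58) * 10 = -429780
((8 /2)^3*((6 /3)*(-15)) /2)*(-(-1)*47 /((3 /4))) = -60160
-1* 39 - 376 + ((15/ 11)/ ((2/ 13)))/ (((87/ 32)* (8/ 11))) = -11905/ 29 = -410.52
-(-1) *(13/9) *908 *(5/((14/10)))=295100/63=4684.13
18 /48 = 3 /8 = 0.38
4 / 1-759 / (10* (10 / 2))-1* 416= -21359 / 50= -427.18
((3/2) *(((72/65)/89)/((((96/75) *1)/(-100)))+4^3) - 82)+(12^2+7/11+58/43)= 173510947/1094522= 158.53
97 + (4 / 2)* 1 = 99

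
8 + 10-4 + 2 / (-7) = 96 / 7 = 13.71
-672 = -672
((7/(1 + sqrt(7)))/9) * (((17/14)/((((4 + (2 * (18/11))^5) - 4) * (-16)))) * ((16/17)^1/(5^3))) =-0.00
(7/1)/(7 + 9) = 7/16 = 0.44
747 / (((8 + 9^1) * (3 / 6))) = 87.88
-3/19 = -0.16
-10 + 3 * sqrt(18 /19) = -10 + 9 * sqrt(38) /19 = -7.08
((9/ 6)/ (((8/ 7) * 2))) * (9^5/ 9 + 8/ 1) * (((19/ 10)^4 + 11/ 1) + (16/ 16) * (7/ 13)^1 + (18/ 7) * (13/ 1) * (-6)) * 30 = -9468866006469/ 416000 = -22761697.13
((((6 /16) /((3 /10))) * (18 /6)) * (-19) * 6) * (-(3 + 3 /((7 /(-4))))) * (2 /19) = 405 /7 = 57.86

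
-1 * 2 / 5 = -2 / 5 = -0.40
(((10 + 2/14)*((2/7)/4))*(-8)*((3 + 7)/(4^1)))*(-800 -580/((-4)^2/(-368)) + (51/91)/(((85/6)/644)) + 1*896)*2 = -248498864/637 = -390108.11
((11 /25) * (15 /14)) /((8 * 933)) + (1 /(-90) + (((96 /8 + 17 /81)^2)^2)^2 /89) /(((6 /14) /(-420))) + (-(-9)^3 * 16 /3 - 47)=-156222835788150437093328978556541 /28722257652048859941840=-5439086219.50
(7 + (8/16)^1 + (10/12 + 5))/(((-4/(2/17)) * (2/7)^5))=-205.97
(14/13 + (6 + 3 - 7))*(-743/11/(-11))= 29720/1573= 18.89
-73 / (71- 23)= -73 / 48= -1.52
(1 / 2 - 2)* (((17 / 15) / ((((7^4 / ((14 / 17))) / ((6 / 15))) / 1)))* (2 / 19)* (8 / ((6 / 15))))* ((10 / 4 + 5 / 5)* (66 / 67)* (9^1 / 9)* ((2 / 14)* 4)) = -2112 / 2183195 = -0.00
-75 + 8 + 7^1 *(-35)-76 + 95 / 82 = -31721 / 82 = -386.84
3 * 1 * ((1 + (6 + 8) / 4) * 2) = 27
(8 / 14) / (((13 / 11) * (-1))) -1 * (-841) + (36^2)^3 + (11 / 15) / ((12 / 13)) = 35655708444353 / 16380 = 2176783177.31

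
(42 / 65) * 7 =294 / 65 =4.52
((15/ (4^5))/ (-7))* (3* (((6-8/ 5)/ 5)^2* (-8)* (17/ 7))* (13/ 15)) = 80223/ 980000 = 0.08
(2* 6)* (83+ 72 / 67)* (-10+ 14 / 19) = -11896896 / 1273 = -9345.56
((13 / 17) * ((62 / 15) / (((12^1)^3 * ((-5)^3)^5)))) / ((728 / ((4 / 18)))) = -31 / 1694355468750000000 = -0.00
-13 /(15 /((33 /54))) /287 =-143 /77490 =-0.00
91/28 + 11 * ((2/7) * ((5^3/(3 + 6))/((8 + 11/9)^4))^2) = 204959323856027731/63064182499893148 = 3.25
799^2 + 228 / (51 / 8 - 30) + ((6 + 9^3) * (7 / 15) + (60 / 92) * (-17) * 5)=925445747 / 1449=638678.91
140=140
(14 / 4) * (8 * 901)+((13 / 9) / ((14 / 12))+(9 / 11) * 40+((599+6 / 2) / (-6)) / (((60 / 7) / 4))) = 87370471 / 3465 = 25215.14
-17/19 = -0.89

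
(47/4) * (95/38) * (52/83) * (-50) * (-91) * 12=83401500/83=1004837.35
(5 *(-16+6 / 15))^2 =6084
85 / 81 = 1.05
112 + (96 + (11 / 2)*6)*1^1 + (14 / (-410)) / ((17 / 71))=839388 / 3485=240.86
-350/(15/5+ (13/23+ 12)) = -4025/179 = -22.49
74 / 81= 0.91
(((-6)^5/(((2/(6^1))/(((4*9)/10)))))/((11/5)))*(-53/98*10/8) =13909320/539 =25805.79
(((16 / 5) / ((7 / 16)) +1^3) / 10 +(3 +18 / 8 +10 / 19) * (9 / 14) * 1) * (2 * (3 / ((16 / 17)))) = 6165441 / 212800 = 28.97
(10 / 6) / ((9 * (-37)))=-5 / 999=-0.01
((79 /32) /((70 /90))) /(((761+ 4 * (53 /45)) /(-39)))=-1247805 /7718368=-0.16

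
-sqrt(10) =-3.16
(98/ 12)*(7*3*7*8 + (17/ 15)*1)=865193/ 90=9613.26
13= 13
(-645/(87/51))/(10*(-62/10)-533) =129/203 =0.64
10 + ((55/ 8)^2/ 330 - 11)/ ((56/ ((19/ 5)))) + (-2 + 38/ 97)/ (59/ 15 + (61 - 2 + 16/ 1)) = 3566742121/ 385889280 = 9.24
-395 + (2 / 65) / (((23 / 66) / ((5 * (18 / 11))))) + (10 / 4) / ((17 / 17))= -391.78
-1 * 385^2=-148225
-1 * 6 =-6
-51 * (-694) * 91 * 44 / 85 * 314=523521398.40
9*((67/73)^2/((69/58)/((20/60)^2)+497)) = 2343258/156923063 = 0.01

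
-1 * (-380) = 380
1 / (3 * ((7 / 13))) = 13 / 21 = 0.62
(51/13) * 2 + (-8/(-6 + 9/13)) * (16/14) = 60082/6279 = 9.57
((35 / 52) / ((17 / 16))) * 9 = 1260 / 221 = 5.70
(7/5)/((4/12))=4.20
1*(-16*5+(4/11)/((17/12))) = -14912/187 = -79.74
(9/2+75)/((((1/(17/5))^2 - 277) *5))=-15317/266760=-0.06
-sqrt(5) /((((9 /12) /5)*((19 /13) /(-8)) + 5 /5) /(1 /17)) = -2080*sqrt(5) /34391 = -0.14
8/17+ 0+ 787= 13387/17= 787.47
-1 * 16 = -16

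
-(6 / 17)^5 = -7776 / 1419857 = -0.01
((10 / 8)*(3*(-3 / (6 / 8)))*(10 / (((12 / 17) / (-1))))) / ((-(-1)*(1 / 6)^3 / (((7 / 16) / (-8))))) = -80325 / 32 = -2510.16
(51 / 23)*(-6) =-13.30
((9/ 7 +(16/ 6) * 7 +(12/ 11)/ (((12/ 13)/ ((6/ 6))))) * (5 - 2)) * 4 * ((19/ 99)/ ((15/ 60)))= 194.69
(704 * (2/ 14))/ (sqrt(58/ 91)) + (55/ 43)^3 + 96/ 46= 7642961/ 1828661 + 352 * sqrt(5278)/ 203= 130.15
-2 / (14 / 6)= -6 / 7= -0.86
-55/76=-0.72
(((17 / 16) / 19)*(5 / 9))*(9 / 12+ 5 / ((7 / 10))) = 18785 / 76608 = 0.25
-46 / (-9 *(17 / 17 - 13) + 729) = -0.05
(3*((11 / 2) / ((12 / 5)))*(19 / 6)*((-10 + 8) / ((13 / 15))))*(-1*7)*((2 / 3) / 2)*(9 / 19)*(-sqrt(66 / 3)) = -5775*sqrt(22) / 104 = -260.45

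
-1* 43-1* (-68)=25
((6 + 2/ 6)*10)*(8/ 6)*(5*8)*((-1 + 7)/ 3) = 60800/ 9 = 6755.56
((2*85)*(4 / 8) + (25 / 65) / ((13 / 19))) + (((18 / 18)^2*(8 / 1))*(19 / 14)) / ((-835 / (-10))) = 16929428 / 197561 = 85.69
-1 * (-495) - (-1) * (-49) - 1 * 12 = 434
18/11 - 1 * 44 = -42.36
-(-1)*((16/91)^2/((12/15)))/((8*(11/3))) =0.00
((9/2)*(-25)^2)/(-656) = -5625/1312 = -4.29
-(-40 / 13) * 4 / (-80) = -2 / 13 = -0.15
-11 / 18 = -0.61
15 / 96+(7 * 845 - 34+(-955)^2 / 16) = 2012247 / 32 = 62882.72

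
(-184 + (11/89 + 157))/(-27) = 2392/2403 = 1.00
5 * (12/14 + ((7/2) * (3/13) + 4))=5155/182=28.32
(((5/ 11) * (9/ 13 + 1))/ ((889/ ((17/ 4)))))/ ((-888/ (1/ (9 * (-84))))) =85/ 15517075392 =0.00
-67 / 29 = -2.31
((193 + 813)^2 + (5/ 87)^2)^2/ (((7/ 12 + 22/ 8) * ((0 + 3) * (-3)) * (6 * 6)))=-58677139807982059081/ 61872941880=-948348955.54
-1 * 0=0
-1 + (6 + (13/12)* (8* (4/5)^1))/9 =59/135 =0.44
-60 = -60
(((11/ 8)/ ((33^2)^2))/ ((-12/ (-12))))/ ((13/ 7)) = 7/ 11212344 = 0.00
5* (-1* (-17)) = 85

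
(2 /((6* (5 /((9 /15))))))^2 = 1 /625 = 0.00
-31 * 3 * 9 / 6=-279 / 2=-139.50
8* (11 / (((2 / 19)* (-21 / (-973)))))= 116204 / 3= 38734.67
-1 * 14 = -14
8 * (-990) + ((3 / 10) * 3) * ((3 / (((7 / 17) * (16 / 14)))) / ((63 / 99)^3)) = -216713871 / 27440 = -7897.74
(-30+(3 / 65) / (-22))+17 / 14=-144083 / 5005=-28.79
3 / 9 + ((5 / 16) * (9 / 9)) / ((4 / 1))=79 / 192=0.41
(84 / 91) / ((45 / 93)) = 124 / 65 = 1.91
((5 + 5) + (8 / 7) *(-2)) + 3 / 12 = 223 / 28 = 7.96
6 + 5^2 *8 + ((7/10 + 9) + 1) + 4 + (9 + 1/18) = 10339/45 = 229.76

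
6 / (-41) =-6 / 41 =-0.15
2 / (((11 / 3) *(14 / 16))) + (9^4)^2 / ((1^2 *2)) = 3314597613 / 154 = 21523361.12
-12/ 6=-2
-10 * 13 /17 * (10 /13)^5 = -1000000 /485537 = -2.06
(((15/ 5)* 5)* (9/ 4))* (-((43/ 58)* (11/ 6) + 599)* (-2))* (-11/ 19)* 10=-517089375/ 2204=-234614.05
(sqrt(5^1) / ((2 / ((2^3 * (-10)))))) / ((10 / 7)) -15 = -28 * sqrt(5) -15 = -77.61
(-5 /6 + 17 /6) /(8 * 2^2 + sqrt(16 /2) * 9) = 8 /47 - 9 * sqrt(2) /94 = 0.03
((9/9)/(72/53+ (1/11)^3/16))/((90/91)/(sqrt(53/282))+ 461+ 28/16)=1222581211563712/768573184173465315 - 3286739456*sqrt(14946)/51238212278231021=0.00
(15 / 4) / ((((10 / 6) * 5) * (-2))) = -9 / 40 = -0.22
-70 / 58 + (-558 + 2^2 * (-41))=-20973 / 29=-723.21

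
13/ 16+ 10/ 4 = 3.31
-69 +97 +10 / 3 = 94 / 3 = 31.33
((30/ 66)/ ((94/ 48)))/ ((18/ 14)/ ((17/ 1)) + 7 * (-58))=-2856/ 4994737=-0.00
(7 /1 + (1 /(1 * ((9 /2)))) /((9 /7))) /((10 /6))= 4.30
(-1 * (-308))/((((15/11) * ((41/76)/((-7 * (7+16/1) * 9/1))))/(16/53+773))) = -1019433872688/2173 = -469136618.82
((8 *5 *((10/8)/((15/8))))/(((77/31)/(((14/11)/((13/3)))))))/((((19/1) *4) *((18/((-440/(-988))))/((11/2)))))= 3100/549081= 0.01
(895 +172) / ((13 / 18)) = 19206 / 13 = 1477.38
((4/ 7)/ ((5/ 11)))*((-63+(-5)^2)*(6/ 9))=-31.85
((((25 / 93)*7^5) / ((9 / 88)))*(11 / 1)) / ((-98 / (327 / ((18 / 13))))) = -2940487550 / 2511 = -1171042.43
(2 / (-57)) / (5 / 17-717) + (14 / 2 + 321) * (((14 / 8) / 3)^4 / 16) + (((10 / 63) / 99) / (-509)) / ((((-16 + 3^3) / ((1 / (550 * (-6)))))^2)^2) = 151447990866300424009541837377 / 63801886790778341907240000000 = 2.37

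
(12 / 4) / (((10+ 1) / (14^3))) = 8232 / 11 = 748.36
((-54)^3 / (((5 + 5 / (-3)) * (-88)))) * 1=59049 / 110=536.81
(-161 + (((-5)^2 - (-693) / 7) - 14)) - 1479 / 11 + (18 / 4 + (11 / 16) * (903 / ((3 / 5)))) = 150257 / 176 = 853.73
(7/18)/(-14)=-1/36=-0.03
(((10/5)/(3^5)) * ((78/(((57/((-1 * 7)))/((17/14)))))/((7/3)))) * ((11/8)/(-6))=2431/258552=0.01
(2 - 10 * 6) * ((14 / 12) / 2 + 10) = -3683 / 6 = -613.83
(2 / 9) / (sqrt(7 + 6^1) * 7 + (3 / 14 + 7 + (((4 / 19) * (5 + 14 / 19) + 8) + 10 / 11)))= -35710138772 / 3121276792449 + 43269699704 * sqrt(13) / 9363830377347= 0.01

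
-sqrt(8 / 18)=-2 / 3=-0.67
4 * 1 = 4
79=79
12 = 12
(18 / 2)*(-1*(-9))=81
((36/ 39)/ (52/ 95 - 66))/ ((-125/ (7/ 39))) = 266/ 13135525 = 0.00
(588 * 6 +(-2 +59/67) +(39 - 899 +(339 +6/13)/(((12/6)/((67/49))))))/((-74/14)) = -548.45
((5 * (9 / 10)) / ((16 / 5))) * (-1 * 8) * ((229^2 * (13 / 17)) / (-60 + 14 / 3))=92033955 / 11288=8153.26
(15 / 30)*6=3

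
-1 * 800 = -800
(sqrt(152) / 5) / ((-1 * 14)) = -sqrt(38) / 35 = -0.18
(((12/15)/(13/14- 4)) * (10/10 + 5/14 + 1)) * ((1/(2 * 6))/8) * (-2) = 11/860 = 0.01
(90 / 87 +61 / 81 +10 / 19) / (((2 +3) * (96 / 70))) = 0.34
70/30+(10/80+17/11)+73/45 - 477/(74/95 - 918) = 265093793/43132320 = 6.15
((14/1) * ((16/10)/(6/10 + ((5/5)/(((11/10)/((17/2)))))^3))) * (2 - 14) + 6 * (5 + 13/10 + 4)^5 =53464829315041761/76865450000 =695563.86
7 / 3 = 2.33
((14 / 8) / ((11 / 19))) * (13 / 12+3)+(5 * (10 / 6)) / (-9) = 54253 / 4752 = 11.42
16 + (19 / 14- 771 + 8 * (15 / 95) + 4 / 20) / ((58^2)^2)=240814013201 / 15050939680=16.00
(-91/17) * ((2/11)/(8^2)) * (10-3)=-637/5984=-0.11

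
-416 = -416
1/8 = 0.12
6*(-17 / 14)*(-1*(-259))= -1887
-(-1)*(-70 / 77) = -10 / 11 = -0.91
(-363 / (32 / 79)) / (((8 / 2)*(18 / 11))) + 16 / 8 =-134.91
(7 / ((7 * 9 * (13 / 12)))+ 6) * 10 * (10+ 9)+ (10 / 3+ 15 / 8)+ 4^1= 364633 / 312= 1168.70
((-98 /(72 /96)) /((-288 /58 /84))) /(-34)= -9947 /153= -65.01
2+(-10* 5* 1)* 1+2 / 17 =-814 / 17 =-47.88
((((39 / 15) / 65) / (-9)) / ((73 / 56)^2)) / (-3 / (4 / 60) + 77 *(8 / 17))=53312 / 178654725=0.00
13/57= 0.23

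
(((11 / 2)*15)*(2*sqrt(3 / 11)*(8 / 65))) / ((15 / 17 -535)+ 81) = -408*sqrt(33) / 100139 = -0.02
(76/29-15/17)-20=-9003/493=-18.26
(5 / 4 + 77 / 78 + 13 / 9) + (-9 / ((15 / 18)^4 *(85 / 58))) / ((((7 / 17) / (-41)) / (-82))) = -1064397114367 / 10237500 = -103970.41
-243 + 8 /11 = -2665 /11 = -242.27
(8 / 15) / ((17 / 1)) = 8 / 255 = 0.03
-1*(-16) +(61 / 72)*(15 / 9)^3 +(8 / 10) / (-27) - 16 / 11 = 1971407 / 106920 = 18.44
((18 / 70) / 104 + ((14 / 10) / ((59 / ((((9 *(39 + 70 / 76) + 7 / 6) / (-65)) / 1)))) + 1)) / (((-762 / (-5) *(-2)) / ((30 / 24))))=-53303903 / 14924617344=-0.00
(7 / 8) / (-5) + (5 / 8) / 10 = -9 / 80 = -0.11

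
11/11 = 1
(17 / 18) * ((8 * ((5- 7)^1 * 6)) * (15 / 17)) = -80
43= 43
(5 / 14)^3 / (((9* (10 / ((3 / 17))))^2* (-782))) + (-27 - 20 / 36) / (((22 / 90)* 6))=-4613830529335 / 245574850752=-18.79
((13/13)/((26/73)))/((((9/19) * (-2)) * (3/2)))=-1387/702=-1.98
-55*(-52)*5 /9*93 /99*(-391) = -15757300 /27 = -583603.70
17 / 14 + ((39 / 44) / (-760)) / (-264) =25013211 / 20599040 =1.21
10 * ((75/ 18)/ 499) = 0.08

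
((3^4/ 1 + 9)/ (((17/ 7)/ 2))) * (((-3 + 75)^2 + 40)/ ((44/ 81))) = 133290360/ 187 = 712782.67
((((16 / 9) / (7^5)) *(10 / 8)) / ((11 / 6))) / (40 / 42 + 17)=40 / 9956947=0.00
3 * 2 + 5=11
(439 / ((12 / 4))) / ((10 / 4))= 878 / 15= 58.53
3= 3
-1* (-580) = 580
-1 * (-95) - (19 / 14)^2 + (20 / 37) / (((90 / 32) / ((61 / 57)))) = 347339263 / 3720276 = 93.36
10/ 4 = 2.50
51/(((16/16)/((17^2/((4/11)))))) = 162129/4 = 40532.25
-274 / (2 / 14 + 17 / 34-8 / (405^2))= -629199900 / 1476113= -426.25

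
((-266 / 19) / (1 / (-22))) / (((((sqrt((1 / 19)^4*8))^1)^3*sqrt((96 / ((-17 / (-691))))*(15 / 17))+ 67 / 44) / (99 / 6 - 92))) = -43849657093122177719466968 / 2871379923131515565401+ 13826261691212500992*sqrt(3455) / 2871379923131515565401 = -15271.00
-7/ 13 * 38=-266/ 13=-20.46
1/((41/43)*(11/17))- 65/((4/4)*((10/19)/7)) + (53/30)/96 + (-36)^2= 562595903/1298880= 433.14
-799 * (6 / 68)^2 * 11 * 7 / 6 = -10857 / 136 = -79.83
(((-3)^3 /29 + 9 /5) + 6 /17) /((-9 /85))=-1004 /87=-11.54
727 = 727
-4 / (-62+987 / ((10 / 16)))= -10 / 3793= -0.00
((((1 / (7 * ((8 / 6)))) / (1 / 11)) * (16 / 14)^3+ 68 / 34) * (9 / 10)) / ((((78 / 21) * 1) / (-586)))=-11900781 / 22295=-533.79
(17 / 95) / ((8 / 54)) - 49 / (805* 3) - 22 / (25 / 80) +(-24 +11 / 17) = -41260073 / 445740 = -92.57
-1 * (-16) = 16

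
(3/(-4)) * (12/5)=-9/5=-1.80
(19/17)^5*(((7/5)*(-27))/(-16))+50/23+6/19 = 328092797987/49638200720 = 6.61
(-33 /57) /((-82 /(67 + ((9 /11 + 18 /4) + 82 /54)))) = 43859 /84132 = 0.52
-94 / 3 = -31.33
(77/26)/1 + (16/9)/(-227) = 156895/53118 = 2.95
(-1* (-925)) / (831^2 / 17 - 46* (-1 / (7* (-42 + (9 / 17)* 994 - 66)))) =391316625 / 17184617132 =0.02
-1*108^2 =-11664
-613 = -613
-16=-16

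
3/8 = 0.38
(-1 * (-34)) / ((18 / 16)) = 272 / 9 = 30.22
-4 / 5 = -0.80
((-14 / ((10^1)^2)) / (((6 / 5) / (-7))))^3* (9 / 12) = 117649 / 288000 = 0.41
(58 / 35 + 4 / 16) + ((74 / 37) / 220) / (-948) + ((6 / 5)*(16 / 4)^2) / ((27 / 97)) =155229449 / 2189880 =70.88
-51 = -51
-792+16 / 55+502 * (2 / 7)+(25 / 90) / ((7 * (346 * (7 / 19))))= -10881033223 / 16784460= -648.28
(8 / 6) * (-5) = -20 / 3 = -6.67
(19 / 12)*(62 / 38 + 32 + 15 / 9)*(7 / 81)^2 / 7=3521 / 59049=0.06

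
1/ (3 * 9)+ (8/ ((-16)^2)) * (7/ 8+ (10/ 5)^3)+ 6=43645/ 6912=6.31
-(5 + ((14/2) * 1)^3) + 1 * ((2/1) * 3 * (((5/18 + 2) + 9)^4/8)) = 1649472817/139968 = 11784.64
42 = 42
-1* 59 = -59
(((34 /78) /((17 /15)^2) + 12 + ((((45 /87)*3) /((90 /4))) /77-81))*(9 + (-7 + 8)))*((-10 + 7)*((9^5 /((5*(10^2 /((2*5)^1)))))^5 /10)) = 729738279202854313516836716757 /1542165625000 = 473190601173498672.37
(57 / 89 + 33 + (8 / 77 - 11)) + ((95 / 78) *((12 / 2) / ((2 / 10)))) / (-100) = 7974877 / 356356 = 22.38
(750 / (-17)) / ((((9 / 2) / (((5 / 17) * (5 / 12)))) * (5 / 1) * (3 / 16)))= -10000 / 7803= -1.28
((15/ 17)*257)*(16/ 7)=61680/ 119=518.32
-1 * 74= -74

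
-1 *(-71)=71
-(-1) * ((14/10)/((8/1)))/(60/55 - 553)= -77/242840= -0.00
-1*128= -128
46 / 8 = 5.75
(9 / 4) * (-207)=-1863 / 4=-465.75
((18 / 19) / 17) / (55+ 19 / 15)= 135 / 136306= 0.00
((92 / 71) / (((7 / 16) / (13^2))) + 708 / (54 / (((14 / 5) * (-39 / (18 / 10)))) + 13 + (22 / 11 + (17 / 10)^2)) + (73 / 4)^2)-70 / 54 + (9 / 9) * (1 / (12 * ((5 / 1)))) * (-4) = 145128423625933 / 166072470480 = 873.89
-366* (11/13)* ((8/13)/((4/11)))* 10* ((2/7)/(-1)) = 1771440/1183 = 1497.41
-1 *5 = -5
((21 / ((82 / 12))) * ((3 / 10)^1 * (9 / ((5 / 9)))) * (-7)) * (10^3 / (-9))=476280 / 41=11616.59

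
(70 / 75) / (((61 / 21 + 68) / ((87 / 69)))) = 2842 / 171235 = 0.02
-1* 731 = -731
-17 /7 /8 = -17 /56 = -0.30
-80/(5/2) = -32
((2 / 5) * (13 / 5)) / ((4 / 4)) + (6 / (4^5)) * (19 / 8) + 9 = 1029521 / 102400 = 10.05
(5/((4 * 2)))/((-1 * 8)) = -5/64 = -0.08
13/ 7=1.86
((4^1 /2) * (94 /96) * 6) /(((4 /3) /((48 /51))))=141 /17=8.29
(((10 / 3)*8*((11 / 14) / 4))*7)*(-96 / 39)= -3520 / 39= -90.26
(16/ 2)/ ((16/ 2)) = 1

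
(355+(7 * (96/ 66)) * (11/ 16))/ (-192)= -181/ 96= -1.89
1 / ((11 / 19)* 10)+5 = 569 / 110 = 5.17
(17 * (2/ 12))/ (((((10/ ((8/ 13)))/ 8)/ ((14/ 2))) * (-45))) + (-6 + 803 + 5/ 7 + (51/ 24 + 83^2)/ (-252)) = 1513809929/ 1965600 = 770.15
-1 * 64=-64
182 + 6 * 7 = 224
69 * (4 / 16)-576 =-558.75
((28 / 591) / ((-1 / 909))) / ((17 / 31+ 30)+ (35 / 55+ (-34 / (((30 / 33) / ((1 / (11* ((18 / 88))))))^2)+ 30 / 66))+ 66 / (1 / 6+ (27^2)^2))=-1698219504065700 / 927187239908401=-1.83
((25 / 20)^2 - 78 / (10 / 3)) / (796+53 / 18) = -15723 / 575240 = -0.03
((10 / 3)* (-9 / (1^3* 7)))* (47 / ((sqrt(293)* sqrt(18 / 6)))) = -470* sqrt(879) / 2051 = -6.79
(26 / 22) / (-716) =-13 / 7876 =-0.00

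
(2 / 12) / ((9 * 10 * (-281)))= -0.00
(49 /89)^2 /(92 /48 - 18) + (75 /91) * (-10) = -1149186642 /139116523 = -8.26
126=126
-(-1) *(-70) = -70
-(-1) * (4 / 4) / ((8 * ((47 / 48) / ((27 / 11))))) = 162 / 517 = 0.31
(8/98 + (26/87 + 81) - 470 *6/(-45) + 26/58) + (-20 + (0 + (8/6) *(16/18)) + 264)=14950876/38367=389.68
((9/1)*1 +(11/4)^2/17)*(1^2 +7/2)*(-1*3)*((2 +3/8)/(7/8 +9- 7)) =-1317897/12512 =-105.33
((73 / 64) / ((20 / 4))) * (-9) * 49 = -100.60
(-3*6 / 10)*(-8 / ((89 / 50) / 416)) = 299520 / 89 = 3365.39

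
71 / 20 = 3.55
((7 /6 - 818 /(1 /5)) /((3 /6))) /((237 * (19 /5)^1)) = -122665 /13509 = -9.08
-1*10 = -10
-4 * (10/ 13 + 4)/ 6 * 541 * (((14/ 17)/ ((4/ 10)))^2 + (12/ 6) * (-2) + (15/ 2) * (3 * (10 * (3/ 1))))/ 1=-4363680032/ 3757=-1161479.91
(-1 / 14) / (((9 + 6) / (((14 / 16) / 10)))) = -1 / 2400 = -0.00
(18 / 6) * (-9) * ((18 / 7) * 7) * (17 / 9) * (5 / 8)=-2295 / 4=-573.75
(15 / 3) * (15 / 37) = 2.03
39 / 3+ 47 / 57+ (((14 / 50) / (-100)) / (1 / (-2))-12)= 130399 / 71250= 1.83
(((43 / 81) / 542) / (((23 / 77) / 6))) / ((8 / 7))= 0.02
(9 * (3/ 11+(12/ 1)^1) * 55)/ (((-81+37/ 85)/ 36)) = -4647375/ 1712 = -2714.59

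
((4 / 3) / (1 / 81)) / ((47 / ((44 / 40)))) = 594 / 235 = 2.53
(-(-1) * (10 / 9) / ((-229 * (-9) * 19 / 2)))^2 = 400 / 124207609761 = 0.00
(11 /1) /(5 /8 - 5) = -88 /35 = -2.51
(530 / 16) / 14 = 265 / 112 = 2.37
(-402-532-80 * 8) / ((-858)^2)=-787 / 368082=-0.00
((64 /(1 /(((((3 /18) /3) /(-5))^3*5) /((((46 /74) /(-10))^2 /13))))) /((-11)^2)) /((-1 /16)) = 9112064 /46662561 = 0.20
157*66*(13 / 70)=67353 / 35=1924.37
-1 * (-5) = 5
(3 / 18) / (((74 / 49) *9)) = 49 / 3996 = 0.01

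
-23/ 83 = -0.28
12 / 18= 2 / 3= 0.67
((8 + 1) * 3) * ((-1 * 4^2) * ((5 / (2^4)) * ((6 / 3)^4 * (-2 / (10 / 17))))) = 7344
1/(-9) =-1/9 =-0.11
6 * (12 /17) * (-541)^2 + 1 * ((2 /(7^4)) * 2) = 50596349900 /40817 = 1239590.12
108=108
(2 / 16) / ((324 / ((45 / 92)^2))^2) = 625 / 9169829888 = 0.00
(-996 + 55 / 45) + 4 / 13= -116353 / 117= -994.47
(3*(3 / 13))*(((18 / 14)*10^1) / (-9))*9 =-810 / 91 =-8.90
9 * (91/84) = 39/4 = 9.75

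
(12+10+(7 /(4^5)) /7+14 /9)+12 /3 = 253961 /9216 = 27.56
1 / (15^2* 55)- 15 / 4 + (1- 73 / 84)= -313493 / 86625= -3.62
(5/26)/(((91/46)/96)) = 11040/1183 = 9.33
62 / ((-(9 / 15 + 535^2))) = -155 / 715564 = -0.00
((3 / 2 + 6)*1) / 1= 15 / 2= 7.50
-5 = -5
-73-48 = -121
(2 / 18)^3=1 / 729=0.00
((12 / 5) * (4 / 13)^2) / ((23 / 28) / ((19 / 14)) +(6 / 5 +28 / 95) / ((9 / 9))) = 128 / 1183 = 0.11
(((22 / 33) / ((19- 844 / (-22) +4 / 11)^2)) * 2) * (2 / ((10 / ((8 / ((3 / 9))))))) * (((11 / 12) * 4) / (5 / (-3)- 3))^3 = -644204 / 691530875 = -0.00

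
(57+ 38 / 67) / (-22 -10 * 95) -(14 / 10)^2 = -3287501 / 1628100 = -2.02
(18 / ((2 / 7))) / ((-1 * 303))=-21 / 101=-0.21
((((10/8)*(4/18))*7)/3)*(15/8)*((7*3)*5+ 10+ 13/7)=142.01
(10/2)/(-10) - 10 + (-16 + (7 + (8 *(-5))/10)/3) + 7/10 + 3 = -109/5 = -21.80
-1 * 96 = -96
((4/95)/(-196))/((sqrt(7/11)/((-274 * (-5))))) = -274 * sqrt(77)/6517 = -0.37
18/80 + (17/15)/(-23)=97/552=0.18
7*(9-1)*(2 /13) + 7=203 /13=15.62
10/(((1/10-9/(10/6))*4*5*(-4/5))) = 25/212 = 0.12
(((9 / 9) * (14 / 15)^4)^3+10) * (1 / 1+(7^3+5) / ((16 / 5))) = 297237525436299347 / 259492675781250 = 1145.46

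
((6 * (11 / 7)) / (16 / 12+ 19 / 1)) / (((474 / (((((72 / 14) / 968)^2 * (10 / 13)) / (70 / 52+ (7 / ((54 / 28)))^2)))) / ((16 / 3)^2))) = 25194240 / 605490752048413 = 0.00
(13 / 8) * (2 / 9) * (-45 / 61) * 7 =-455 / 244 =-1.86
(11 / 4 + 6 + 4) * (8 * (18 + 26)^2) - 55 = 197417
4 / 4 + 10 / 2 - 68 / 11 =-2 / 11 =-0.18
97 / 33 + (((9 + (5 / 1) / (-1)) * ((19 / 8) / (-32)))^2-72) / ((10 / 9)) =-83508527 / 1351680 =-61.78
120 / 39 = 40 / 13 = 3.08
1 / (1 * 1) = 1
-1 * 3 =-3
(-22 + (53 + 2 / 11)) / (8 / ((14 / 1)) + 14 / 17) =40817 / 1826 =22.35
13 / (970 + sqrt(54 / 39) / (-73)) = 2847 * sqrt(26) / 65182729282 + 436791485 / 32591364641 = 0.01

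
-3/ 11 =-0.27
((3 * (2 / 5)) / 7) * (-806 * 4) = -19344 / 35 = -552.69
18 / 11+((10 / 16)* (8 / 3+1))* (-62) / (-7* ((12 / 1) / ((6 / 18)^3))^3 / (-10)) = 25713147569 / 15713647488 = 1.64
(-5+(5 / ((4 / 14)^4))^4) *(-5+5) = 0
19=19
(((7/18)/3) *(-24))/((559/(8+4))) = -112/1677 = -0.07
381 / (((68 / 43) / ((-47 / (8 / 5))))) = -3850005 / 544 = -7077.22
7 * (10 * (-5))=-350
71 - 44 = 27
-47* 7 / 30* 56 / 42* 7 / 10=-2303 / 225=-10.24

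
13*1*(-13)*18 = -3042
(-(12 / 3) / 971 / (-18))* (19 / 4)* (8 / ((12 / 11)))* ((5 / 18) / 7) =1045 / 3303342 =0.00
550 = 550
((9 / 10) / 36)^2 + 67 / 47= 107247 / 75200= 1.43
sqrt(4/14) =sqrt(14)/7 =0.53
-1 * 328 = -328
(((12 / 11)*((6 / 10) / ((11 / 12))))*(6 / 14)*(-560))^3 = -5032906.26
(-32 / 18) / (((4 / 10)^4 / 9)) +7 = -618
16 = 16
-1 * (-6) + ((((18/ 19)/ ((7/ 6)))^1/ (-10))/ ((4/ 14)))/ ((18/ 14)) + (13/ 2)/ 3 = 4529/ 570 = 7.95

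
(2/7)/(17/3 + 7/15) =15/322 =0.05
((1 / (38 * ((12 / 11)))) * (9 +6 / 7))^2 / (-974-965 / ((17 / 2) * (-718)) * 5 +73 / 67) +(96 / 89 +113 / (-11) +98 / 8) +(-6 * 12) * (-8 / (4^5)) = 1594103285681990009 / 440558853131147520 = 3.62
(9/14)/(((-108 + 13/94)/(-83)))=35109/70973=0.49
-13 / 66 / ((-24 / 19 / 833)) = 205751 / 1584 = 129.89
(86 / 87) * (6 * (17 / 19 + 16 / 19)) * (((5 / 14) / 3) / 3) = 4730 / 11571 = 0.41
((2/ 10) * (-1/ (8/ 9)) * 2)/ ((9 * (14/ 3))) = -3/ 280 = -0.01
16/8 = 2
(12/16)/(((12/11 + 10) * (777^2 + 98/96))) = 198/1767721501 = 0.00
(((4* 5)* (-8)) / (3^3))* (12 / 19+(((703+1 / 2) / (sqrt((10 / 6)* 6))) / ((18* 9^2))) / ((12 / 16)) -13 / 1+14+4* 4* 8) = -131360 / 171 -7504* sqrt(10) / 19683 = -769.39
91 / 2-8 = 75 / 2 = 37.50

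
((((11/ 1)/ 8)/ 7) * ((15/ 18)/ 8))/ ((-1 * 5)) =-11/ 2688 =-0.00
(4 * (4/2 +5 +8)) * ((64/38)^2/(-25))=-12288/1805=-6.81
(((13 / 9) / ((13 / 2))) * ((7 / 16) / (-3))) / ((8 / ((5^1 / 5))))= -7 / 1728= -0.00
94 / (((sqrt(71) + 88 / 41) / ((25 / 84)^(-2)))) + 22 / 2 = -1625758387 / 69754375 + 1114946784*sqrt(71) / 69754375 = 111.38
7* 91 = 637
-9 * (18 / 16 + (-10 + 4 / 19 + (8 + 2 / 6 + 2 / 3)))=-459 / 152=-3.02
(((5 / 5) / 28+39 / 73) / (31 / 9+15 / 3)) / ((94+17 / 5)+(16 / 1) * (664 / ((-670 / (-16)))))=390275 / 2030190736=0.00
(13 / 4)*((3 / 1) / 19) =39 / 76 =0.51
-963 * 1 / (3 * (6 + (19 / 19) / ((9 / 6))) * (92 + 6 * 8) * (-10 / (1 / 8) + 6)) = 963 / 207200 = 0.00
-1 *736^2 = -541696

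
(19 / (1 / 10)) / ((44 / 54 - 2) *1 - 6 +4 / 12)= -1026 / 37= -27.73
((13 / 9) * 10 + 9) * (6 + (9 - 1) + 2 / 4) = 6119 / 18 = 339.94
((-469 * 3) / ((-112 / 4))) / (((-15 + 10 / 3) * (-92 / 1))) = 603 / 12880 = 0.05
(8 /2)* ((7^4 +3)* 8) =76928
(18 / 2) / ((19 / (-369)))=-3321 / 19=-174.79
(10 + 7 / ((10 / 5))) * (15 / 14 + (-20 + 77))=21951 / 28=783.96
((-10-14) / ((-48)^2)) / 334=-1 / 32064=-0.00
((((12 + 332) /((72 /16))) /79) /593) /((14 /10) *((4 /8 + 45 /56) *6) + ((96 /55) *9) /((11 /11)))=30272 /494563779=0.00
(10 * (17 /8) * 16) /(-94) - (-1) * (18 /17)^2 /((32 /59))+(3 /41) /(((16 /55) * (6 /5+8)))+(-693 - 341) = -1035.52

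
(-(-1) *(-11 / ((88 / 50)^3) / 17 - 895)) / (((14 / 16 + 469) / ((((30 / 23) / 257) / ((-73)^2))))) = -589202925 / 324752148978796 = -0.00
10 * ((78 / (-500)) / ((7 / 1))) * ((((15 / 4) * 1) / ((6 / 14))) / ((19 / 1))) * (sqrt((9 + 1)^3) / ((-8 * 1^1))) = 39 * sqrt(10) / 304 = 0.41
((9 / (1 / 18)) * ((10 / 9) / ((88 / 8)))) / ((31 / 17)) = 3060 / 341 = 8.97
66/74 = 33/37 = 0.89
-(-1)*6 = 6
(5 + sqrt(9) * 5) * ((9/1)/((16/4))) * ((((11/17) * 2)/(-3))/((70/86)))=-2838/119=-23.85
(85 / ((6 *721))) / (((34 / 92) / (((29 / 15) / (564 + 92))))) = 667 / 4256784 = 0.00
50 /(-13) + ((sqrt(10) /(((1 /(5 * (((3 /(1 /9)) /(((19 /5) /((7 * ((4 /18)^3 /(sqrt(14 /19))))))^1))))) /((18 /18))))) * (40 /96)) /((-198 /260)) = -32500 * sqrt(665) /152361 - 50 /13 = -9.35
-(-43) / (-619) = -43 / 619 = -0.07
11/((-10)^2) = 11/100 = 0.11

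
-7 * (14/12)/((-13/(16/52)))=98/507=0.19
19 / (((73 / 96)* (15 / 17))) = 10336 / 365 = 28.32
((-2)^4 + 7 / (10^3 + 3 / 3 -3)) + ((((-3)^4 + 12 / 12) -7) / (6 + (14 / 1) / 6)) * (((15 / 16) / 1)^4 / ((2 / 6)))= 1205539425 / 32702464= 36.86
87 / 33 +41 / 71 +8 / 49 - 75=-2740937 / 38269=-71.62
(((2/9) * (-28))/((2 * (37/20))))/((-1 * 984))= 70/40959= 0.00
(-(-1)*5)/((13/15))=75/13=5.77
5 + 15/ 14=85/ 14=6.07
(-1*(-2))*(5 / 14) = 5 / 7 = 0.71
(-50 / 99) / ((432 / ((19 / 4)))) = -475 / 85536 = -0.01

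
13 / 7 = 1.86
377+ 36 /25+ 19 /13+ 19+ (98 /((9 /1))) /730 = 85178636 /213525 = 398.92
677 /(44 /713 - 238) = -2.85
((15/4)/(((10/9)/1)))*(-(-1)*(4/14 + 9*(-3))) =-5049/56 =-90.16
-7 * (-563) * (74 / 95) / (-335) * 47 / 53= -13706798 / 1686725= -8.13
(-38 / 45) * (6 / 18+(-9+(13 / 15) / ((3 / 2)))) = 13832 / 2025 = 6.83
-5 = -5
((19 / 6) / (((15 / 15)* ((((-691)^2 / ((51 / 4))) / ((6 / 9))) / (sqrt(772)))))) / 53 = 323* sqrt(193) / 151838958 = 0.00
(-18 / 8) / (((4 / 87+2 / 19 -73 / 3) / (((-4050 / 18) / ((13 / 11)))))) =-36820575 / 2078596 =-17.71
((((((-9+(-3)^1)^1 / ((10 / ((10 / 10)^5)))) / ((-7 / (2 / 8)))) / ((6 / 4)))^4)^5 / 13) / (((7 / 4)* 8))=1 / 1384944197289026659202575683593750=0.00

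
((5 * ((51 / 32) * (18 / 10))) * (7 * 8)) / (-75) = -1071 / 100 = -10.71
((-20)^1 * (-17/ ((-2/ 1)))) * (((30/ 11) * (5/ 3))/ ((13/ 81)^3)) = -4517248500/ 24167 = -186918.05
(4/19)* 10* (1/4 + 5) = 210/19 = 11.05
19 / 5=3.80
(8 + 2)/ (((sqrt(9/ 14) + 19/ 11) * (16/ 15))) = 21945/ 3172 - 5445 * sqrt(14)/ 6344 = 3.71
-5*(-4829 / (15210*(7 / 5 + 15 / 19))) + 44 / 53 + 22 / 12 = 113635247 / 33535008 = 3.39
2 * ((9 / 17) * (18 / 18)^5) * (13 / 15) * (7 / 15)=182 / 425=0.43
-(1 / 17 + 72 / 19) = -1243 / 323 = -3.85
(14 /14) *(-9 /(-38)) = 9 /38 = 0.24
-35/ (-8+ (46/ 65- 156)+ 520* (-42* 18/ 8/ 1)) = 2275/ 3204714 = 0.00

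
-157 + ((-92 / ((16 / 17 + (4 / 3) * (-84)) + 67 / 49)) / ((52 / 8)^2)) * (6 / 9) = -7272586339 / 46326111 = -156.99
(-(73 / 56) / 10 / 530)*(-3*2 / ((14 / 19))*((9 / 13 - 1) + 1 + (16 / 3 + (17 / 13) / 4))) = 1374517 / 108035200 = 0.01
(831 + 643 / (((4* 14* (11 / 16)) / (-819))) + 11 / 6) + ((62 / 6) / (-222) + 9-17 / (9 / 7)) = -47068814 / 3663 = -12849.80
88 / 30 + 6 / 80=361 / 120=3.01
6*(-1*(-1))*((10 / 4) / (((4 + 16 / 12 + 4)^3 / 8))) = 405 / 2744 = 0.15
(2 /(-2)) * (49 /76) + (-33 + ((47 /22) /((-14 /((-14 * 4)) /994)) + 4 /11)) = 7073313 /836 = 8460.90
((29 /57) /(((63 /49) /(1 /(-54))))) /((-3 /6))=203 /13851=0.01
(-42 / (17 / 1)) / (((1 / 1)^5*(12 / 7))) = -49 / 34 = -1.44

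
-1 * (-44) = 44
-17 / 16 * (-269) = 4573 / 16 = 285.81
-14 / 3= -4.67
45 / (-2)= -22.50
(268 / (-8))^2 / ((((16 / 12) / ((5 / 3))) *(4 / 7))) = 157115 / 64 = 2454.92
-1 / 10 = -0.10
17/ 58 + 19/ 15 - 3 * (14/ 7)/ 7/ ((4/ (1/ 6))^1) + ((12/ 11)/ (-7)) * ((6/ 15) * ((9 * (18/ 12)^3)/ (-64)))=3330511/ 2143680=1.55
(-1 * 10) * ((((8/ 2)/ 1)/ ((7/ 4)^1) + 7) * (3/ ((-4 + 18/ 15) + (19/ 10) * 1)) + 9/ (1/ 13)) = -18070/ 21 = -860.48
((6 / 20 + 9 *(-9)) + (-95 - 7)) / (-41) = 1827 / 410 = 4.46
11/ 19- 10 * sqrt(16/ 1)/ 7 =-683/ 133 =-5.14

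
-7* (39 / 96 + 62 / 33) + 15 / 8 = -14911 / 1056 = -14.12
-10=-10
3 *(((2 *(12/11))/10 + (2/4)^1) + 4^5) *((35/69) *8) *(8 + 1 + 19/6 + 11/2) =55758332/253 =220388.66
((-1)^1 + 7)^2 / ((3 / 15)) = 180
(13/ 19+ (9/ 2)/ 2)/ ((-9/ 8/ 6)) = -892/ 57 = -15.65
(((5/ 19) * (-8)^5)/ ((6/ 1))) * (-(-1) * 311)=-25477120/ 57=-446967.02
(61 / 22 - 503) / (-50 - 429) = 1.04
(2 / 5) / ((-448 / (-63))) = 9 / 160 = 0.06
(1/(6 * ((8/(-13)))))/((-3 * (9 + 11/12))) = 13/1428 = 0.01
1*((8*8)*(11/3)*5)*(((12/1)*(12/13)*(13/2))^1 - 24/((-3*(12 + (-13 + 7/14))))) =197120/3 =65706.67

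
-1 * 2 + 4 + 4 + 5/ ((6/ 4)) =28/ 3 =9.33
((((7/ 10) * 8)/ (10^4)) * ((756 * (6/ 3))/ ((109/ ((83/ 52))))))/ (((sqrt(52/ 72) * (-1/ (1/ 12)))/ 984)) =-1.20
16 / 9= 1.78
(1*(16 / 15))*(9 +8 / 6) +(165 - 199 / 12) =28699 / 180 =159.44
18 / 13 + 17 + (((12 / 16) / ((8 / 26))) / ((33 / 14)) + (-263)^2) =79151551 / 1144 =69188.42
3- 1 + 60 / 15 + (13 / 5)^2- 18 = -131 / 25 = -5.24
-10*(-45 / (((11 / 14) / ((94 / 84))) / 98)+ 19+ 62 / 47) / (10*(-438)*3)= -3236725 / 679338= -4.76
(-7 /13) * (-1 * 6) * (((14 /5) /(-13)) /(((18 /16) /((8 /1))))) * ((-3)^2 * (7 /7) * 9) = -400.81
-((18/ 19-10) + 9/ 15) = 803/ 95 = 8.45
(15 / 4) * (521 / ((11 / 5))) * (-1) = -39075 / 44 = -888.07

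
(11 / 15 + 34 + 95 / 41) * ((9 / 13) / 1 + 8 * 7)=16793282 / 7995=2100.47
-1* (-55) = 55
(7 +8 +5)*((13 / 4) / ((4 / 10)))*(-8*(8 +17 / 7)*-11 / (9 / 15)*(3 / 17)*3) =131584.03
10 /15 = 2 /3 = 0.67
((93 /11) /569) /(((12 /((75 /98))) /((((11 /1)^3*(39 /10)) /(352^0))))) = 2194335 /446096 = 4.92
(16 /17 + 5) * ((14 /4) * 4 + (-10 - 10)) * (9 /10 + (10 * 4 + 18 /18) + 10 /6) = -132007 /85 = -1553.02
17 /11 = 1.55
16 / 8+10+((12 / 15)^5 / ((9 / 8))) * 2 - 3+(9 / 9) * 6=438259 / 28125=15.58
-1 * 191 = -191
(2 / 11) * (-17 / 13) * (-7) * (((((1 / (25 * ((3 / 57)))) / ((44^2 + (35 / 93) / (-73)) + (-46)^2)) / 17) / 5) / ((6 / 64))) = 19262656 / 491723249875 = 0.00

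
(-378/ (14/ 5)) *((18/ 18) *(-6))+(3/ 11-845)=-382/ 11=-34.73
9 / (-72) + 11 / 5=83 / 40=2.08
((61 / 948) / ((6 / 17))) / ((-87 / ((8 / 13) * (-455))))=36295 / 61857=0.59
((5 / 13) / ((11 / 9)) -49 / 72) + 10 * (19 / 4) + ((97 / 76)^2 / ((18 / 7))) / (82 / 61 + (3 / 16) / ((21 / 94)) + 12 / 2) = 4905501380501 / 103904709480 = 47.21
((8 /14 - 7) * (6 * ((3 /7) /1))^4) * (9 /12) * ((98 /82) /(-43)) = 5.86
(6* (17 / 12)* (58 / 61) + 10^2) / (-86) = -6593 / 5246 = -1.26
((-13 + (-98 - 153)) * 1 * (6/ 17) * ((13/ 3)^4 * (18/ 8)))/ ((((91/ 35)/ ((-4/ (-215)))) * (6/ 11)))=-2126696/ 2193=-969.77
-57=-57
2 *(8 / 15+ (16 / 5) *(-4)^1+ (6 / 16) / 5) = -1463 / 60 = -24.38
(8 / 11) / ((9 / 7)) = 56 / 99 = 0.57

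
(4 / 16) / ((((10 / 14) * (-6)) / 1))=-7 / 120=-0.06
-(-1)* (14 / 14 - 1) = 0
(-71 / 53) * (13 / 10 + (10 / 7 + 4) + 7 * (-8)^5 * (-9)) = -10260021921 / 3710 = -2765504.56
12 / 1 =12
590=590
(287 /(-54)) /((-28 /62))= 1271 /108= 11.77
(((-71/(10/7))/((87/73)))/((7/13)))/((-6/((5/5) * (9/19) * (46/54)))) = 1549717/297540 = 5.21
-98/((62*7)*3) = -7/93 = -0.08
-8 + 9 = 1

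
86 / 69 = 1.25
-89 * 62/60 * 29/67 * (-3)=80011/670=119.42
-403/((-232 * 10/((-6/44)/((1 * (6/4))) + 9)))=19747/12760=1.55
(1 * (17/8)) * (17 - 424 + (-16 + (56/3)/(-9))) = -195109/216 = -903.28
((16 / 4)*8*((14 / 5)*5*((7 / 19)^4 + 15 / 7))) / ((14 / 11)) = 694010944 / 912247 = 760.77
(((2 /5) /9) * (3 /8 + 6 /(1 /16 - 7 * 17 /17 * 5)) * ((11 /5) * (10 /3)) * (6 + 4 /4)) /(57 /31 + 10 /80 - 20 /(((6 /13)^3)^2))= -662904 /2954893565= -0.00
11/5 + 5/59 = 674/295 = 2.28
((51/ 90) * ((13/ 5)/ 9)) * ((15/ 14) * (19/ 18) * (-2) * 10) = -3.70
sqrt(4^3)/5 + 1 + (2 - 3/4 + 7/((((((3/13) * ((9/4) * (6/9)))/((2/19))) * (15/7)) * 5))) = 207697/51300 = 4.05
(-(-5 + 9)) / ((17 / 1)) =-4 / 17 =-0.24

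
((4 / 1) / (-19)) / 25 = -4 / 475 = -0.01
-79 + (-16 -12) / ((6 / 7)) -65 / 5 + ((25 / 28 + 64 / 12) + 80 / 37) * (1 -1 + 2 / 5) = -942589 / 7770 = -121.31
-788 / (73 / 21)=-16548 / 73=-226.68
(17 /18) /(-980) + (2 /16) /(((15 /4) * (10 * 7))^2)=-101 /105000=-0.00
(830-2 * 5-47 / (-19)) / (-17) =-15627 / 323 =-48.38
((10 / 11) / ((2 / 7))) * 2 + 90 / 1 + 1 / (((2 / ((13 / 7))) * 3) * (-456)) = 20300977 / 210672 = 96.36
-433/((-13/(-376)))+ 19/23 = -12522.87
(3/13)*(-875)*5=-13125/13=-1009.62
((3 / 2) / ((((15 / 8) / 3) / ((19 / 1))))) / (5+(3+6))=114 / 35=3.26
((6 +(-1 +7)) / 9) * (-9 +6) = -4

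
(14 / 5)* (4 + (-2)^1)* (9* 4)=1008 / 5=201.60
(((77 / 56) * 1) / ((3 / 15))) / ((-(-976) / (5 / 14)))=275 / 109312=0.00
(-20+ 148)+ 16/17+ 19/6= 13475/102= 132.11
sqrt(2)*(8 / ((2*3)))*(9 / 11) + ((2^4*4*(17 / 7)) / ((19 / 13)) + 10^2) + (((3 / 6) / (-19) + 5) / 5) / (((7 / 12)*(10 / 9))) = 12*sqrt(2) / 11 + 691203 / 3325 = 209.42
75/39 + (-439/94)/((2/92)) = -130086/611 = -212.91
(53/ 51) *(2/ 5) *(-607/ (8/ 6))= -32171/ 170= -189.24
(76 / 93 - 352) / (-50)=3266 / 465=7.02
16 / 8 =2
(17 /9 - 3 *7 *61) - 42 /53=-610514 /477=-1279.90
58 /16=29 /8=3.62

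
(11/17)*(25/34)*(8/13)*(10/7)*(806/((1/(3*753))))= 761561.05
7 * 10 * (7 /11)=490 /11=44.55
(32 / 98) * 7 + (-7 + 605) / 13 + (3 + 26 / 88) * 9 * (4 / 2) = 16571 / 154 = 107.60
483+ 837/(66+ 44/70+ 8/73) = 84497763/170516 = 495.54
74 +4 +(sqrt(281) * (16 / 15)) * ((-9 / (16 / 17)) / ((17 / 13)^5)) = 78-1113879 * sqrt(281) / 417605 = 33.29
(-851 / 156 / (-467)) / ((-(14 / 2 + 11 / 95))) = -80845 / 49247952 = -0.00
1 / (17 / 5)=5 / 17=0.29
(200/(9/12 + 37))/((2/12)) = 4800/151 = 31.79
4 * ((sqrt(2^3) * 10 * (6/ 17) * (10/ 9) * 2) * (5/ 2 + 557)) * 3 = 148941.64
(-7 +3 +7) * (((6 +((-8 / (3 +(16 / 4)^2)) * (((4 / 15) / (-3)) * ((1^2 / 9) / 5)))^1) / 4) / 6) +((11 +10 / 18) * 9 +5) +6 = 17813941 / 153900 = 115.75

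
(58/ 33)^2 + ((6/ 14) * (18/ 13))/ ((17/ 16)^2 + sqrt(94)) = 131072 * sqrt(94)/ 20481279 + 22912628468/ 7434704277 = 3.14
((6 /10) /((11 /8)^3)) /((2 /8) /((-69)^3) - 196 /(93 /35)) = -62569138176 /19996693445905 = -0.00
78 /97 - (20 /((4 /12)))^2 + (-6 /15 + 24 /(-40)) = -349219 /97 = -3600.20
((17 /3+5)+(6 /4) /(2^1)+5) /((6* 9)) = 197 /648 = 0.30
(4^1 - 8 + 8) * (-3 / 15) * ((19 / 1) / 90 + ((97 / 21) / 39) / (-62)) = -106228 / 634725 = -0.17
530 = 530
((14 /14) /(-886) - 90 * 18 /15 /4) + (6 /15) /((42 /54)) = -26.49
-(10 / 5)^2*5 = -20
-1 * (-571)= 571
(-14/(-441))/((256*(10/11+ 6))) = 11/612864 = 0.00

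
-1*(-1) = 1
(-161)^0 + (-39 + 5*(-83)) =-453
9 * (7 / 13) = 63 / 13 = 4.85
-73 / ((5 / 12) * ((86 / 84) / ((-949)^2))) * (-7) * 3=695833151832 / 215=3236433264.33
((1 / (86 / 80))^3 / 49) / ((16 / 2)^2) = 1000 / 3895843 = 0.00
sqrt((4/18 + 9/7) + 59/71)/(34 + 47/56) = 8 *sqrt(5199614)/415563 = 0.04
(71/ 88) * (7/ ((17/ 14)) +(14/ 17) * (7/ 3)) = 3479/ 561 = 6.20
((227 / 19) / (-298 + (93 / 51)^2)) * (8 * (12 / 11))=-2099296 / 5932883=-0.35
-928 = -928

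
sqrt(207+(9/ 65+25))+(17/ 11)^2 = 289/ 121+sqrt(980785)/ 65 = 17.62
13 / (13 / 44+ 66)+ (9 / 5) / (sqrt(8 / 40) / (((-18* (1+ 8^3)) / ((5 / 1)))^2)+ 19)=11132953730241203122612 / 38280104636330586471035-767400804* sqrt(5) / 2624621504033636371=0.29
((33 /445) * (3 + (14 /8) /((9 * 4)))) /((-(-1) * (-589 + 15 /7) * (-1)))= 33803 /87746880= 0.00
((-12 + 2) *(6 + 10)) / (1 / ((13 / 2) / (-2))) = 520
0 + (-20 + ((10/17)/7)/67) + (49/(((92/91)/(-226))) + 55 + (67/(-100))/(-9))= -1802010284057/165041100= -10918.55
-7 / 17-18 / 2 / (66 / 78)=-2066 / 187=-11.05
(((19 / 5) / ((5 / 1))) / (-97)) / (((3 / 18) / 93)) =-10602 / 2425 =-4.37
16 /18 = 8 /9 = 0.89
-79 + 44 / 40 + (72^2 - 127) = 49791 / 10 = 4979.10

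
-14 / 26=-7 / 13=-0.54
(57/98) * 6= 171/49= 3.49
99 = 99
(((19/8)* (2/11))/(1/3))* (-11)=-14.25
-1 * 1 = -1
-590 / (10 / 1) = -59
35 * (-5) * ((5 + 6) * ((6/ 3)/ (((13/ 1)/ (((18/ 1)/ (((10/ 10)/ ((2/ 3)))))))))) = -46200/ 13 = -3553.85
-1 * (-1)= 1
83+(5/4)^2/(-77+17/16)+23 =25753/243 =105.98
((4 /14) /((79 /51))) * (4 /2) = 204 /553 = 0.37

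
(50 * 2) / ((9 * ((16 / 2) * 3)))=0.46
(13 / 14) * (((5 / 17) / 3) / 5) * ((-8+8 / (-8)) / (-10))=39 / 2380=0.02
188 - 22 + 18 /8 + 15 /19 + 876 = 1045.04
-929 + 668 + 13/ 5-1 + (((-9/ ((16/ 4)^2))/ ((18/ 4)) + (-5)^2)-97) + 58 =-10941/ 40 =-273.52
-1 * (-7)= 7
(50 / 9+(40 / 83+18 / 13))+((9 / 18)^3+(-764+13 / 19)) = -1115569003 / 1476072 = -755.77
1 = 1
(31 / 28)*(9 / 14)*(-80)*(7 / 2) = -1395 / 7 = -199.29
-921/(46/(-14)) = 280.30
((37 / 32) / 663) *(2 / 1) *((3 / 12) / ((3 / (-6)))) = -37 / 21216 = -0.00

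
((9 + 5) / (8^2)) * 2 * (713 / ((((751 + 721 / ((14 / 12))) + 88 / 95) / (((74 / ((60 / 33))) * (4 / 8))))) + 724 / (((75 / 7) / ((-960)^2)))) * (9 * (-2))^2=6127177926430953 / 694096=8827565533.34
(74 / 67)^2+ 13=63833 / 4489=14.22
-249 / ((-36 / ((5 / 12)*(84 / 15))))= 581 / 36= 16.14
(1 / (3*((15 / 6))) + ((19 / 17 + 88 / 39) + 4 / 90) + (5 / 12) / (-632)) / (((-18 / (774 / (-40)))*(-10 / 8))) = -3839038667 / 1257048000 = -3.05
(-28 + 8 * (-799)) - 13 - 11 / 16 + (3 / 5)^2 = -2573331 / 400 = -6433.33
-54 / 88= -27 / 44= -0.61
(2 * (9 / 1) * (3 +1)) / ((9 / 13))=104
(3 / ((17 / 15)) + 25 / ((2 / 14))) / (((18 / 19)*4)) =14345 / 306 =46.88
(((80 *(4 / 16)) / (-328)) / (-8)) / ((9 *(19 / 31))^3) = 148955 / 3280138416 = 0.00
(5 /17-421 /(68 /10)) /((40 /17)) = -419 /16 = -26.19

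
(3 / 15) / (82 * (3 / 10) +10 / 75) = 0.01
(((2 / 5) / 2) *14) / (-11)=-14 / 55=-0.25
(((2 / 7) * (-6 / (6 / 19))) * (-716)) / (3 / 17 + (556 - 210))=462536 / 41195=11.23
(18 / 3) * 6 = 36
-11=-11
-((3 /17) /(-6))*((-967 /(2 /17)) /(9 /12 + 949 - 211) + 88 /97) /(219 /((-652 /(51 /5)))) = 954895076 /10884849471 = 0.09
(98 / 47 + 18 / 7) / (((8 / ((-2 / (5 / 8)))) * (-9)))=3064 / 14805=0.21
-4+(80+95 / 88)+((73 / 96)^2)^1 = 7872635 / 101376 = 77.66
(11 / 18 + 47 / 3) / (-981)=-293 / 17658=-0.02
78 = 78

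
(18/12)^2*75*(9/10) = 1215/8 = 151.88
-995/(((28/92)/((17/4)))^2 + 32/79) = -12017211005/4954128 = -2425.70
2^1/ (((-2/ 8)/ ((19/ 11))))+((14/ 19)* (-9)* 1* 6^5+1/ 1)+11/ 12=-129360281/ 2508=-51579.06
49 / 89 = 0.55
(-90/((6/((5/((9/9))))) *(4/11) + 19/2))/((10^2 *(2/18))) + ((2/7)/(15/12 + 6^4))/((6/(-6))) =-32372537/39701039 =-0.82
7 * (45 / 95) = 63 / 19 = 3.32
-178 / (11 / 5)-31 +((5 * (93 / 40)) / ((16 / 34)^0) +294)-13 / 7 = 118185 / 616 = 191.86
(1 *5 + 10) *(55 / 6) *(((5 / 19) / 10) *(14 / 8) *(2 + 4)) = 5775 / 152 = 37.99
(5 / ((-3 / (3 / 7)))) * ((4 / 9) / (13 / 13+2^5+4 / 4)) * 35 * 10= -500 / 153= -3.27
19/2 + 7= 33/2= 16.50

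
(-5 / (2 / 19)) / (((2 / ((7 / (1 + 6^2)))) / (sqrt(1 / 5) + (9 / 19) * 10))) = -1575 / 74-133 * sqrt(5) / 148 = -23.29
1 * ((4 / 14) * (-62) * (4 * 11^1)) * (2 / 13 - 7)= 485584 / 91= 5336.09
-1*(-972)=972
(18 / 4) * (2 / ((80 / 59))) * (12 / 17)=1593 / 340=4.69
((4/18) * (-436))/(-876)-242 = -476764/1971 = -241.89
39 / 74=0.53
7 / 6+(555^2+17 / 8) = 308028.29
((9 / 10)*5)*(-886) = -3987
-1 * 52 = -52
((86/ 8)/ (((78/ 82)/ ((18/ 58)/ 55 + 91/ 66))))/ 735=23357987/ 1097296200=0.02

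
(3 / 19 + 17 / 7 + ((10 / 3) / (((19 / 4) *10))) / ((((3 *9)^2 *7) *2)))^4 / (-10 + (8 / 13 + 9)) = -832926862338958283546000 / 7158164853324656926881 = -116.36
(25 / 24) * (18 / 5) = 3.75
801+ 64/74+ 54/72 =118787/148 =802.61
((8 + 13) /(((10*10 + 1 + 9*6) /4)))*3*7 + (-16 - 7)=-11.62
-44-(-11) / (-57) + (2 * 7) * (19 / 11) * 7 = 78425 / 627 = 125.08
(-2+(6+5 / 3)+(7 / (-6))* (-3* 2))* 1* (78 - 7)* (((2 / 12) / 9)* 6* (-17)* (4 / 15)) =-183464 / 405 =-453.00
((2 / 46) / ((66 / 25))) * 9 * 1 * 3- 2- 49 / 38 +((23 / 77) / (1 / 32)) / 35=-3028743 / 1177715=-2.57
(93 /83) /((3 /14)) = 434 /83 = 5.23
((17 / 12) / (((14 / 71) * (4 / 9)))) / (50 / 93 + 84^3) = 336753 / 12347220928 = 0.00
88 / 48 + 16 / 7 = 173 / 42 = 4.12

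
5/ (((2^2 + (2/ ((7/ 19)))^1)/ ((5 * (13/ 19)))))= 2275/ 1254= 1.81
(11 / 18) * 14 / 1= 8.56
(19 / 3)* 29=551 / 3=183.67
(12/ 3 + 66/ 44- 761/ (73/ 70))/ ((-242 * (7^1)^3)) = 105737/ 12118876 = 0.01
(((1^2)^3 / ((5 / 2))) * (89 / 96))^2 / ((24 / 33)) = 0.19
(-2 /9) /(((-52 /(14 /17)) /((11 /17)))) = 77 /33813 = 0.00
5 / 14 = 0.36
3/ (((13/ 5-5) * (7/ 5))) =-25/ 28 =-0.89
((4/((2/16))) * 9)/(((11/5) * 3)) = 480/11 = 43.64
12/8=3/2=1.50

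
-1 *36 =-36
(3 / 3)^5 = 1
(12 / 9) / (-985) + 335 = 989921 / 2955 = 335.00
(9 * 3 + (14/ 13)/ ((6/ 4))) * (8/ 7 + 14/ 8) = 80.18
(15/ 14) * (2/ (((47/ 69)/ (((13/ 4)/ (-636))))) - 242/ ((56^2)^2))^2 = 508301328321570375/ 2100485633466523713536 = 0.00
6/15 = 2/5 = 0.40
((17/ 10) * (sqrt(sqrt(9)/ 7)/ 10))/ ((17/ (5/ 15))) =sqrt(21)/ 2100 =0.00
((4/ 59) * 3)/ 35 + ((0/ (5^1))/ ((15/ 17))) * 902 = 12/ 2065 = 0.01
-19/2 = -9.50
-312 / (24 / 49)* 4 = -2548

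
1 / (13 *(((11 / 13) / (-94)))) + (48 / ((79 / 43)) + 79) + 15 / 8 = 684467 / 6952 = 98.46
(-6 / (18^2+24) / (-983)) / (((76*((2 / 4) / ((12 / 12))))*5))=1 / 10832660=0.00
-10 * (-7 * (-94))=-6580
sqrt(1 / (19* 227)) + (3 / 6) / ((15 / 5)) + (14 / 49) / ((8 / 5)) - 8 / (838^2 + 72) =sqrt(4313) / 4313 + 5091623 / 14748636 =0.36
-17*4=-68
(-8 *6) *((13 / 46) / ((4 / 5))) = -390 / 23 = -16.96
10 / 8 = 5 / 4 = 1.25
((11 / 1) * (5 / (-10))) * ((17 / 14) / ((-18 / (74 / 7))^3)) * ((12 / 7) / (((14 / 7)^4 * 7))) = 9472111 / 457419312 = 0.02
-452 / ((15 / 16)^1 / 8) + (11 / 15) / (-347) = -20076043 / 5205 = -3857.07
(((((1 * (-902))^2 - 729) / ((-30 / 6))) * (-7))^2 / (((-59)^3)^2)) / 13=1295100900625 / 548346937333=2.36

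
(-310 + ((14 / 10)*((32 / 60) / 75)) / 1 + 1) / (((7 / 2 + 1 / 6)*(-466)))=1738069 / 9611250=0.18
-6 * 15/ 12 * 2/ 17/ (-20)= 3/ 68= 0.04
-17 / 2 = -8.50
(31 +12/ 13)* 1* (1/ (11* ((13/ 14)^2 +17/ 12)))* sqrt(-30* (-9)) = 36603* sqrt(30)/ 9581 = 20.93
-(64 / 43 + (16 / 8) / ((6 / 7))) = -493 / 129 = -3.82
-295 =-295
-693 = -693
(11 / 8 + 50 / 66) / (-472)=-563 / 124608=-0.00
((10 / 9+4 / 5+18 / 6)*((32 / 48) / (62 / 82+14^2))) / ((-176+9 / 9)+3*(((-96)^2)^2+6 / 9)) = 18122 / 277492798925775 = 0.00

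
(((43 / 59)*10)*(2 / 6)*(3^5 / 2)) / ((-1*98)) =-3.01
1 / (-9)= -1 / 9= -0.11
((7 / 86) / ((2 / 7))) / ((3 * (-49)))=-0.00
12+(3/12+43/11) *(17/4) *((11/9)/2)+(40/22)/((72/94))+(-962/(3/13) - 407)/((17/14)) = -201584099/53856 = -3743.02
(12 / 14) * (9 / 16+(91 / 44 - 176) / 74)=-34929 / 22792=-1.53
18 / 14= 1.29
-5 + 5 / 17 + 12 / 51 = -76 / 17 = -4.47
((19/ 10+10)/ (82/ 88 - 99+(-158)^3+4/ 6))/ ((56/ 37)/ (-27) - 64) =0.00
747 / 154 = 4.85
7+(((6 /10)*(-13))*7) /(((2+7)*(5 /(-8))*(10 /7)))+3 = 6298 /375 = 16.79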